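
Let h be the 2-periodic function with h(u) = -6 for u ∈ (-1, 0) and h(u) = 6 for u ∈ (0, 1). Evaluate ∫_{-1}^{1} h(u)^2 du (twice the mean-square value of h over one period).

72

∫_{-1}^{1} h(u)^2 du = 72.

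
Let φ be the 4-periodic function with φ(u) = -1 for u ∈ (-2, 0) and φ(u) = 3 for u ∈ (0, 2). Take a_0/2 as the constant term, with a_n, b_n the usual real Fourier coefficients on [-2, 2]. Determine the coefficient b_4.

b_4 = 1/2 ∫_{-2}^{2} φ(u) sin(2*pi*u) du.
Split the integral at the breakpoints.
Directly, an antiderivative of (-1) sin(2*pi*u) is cos(2*pi*u)/(2*pi); evaluating from -2 to 0: ∫_{-2}^{0} (-1) sin(2*pi*u) du = (1/(2*pi)) - (1/(2*pi)) = 0.
Directly, an antiderivative of (3) sin(2*pi*u) is -3*cos(2*pi*u)/(2*pi); evaluating from 0 to 2: ∫_{0}^{2} (3) sin(2*pi*u) du = (-3/(2*pi)) - (-3/(2*pi)) = 0.
Summing the pieces and multiplying by (1/2) gives b_4 = 0.

0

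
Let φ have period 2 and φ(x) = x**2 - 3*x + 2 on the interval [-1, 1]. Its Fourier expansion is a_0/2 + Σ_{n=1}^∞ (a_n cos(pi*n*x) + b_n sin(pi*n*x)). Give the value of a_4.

1/(4*pi**2)

a_4 = ∫_{-1}^{1} φ(x) cos(4*pi*x) dx.
Integrating by parts twice (tabular method), an antiderivative of (x**2 - 3*x + 2) cos(4*pi*x) is x**2*sin(4*pi*x)/(4*pi) - 3*x*sin(4*pi*x)/(4*pi) + x*cos(4*pi*x)/(8*pi**2) - sin(4*pi*x)/(32*pi**3) + sin(4*pi*x)/(2*pi) - 3*cos(4*pi*x)/(16*pi**2); evaluating from -1 to 1: ∫_{-1}^{1} (x**2 - 3*x + 2) cos(4*pi*x) dx = (-1/(16*pi**2)) - (-5/(16*pi**2)) = 1/(4*pi**2).
Hence a_4 = 1/(4*pi**2).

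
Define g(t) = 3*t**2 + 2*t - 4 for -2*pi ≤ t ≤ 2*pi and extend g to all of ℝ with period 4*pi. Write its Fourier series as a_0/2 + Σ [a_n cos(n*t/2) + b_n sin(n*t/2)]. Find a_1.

-48

a_1 = (1/(2*pi)) ∫_{-2*pi}^{2*pi} g(t) cos(t/2) dt.
Integrating by parts twice (tabular method), an antiderivative of (3*t**2 + 2*t - 4) cos(t/2) is 6*t**2*sin(t/2) + 4*t*sin(t/2) + 24*t*cos(t/2) - 56*sin(t/2) + 8*cos(t/2); evaluating from -2*pi to 2*pi: ∫_{-2*pi}^{2*pi} (3*t**2 + 2*t - 4) cos(t/2) dt = (-48*pi - 8) - (-8 + 48*pi) = -96*pi.
Hence a_1 = (1/(2*pi))·(-96*pi) = -48.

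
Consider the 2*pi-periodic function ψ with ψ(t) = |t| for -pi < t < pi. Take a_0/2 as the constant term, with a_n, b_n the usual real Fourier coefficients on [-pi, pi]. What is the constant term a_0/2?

a_0 = 1/pi ∫_{-pi}^{pi} ψ(t) dt = 1/pi · (pi**2) = pi.
So the constant term a_0/2 = pi/2.

pi/2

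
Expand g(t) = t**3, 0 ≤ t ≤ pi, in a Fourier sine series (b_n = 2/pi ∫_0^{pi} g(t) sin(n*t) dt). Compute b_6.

1/18 - pi**2/3

b_6 = 2/pi ∫_0^{pi} (t**3) sin(6*t) dt.
Integrating by parts three times (tabular method), an antiderivative of (t**3) sin(6*t) is -t**3*cos(6*t)/6 + t**2*sin(6*t)/12 + t*cos(6*t)/36 - sin(6*t)/216; evaluating from 0 to pi: ∫_{0}^{pi} (t**3) sin(6*t) dt = (-pi**3/6 + pi/36) - (0) = -pi**3/6 + pi/36.
Hence b_6 = (2/pi)·(-pi**3/6 + pi/36) = 1/18 - pi**2/3.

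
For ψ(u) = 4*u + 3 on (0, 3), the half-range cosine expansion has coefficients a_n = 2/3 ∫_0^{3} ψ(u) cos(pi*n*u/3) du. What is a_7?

a_7 = 2/3 ∫_0^{3} (4*u + 3) cos(7*pi*u/3) du.
Integrating by parts (boundary term plus one more integral), an antiderivative of (4*u + 3) cos(7*pi*u/3) is 12*u*sin(7*pi*u/3)/(7*pi) + 9*sin(7*pi*u/3)/(7*pi) + 36*cos(7*pi*u/3)/(49*pi**2); evaluating from 0 to 3: ∫_{0}^{3} (4*u + 3) cos(7*pi*u/3) du = (-36/(49*pi**2)) - (36/(49*pi**2)) = -72/(49*pi**2).
Hence a_7 = (2/3)·(-72/(49*pi**2)) = -48/(49*pi**2).

-48/(49*pi**2)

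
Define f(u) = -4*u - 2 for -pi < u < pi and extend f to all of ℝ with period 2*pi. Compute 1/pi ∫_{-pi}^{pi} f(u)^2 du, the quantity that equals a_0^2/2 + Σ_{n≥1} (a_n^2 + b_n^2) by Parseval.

1/pi ∫_{-pi}^{pi} f(u)^2 du = 1/pi · (8*pi + 32*pi**3/3) = 8 + 32*pi**2/3.

8 + 32*pi**2/3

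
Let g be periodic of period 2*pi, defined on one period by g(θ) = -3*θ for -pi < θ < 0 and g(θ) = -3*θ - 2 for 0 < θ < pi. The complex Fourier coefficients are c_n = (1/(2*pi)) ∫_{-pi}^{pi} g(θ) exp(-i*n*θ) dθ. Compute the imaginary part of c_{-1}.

Since g is real-valued, Im(c_{-1}) = -(1/(2*pi)) ∫_{-pi}^{pi} g(θ) sin(-θ) dθ = b_{1}/2.
Split the integral at the breakpoints.
Integrating by parts (boundary term plus one more integral), an antiderivative of (-3*θ) sin(-θ) is -3*θ*cos(θ) + 3*sin(θ); evaluating from -pi to 0: ∫_{-pi}^{0} (-3*θ) sin(-θ) dθ = (0) - (-3*pi) = 3*pi.
Integrating by parts (boundary term plus one more integral), an antiderivative of (-3*θ - 2) sin(-θ) is -3*θ*cos(θ) + 3*sin(θ) - 2*cos(θ); evaluating from 0 to pi: ∫_{0}^{pi} (-3*θ - 2) sin(-θ) dθ = (2 + 3*pi) - (-2) = 4 + 3*pi.
So ∫_{-pi}^{pi} g(θ) sin(-θ) dθ = 4 + 6*pi.
Hence Im(c_{-1}) = (-1/(2*pi))·(4 + 6*pi) = -3 - 2/pi.

-3 - 2/pi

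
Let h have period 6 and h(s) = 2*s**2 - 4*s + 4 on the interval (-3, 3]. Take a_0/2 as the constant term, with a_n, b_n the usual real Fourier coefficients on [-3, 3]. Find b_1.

b_1 = 1/3 ∫_{-3}^{3} h(s) sin(pi*s/3) ds.
Integrating by parts twice (tabular method), an antiderivative of (2*s**2 - 4*s + 4) sin(pi*s/3) is -6*s**2*cos(pi*s/3)/pi + 36*s*sin(pi*s/3)/pi**2 + 12*s*cos(pi*s/3)/pi - 36*sin(pi*s/3)/pi**2 - 12*cos(pi*s/3)/pi + 108*cos(pi*s/3)/pi**3; evaluating from -3 to 3: ∫_{-3}^{3} (2*s**2 - 4*s + 4) sin(pi*s/3) ds = (-108/pi**3 + 30/pi) - (-108/pi**3 + 102/pi) = -72/pi.
Hence b_1 = (1/3)·(-72/pi) = -24/pi.

-24/pi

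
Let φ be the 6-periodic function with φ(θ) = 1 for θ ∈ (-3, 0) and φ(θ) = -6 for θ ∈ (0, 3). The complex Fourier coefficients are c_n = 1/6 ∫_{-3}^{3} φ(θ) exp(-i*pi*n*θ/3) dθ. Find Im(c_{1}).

7/pi

Since φ is real-valued, Im(c_{1}) = -1/6 ∫_{-3}^{3} φ(θ) sin(pi*θ/3) dθ = -b_{1}/2.
Split the integral at the breakpoints.
Directly, an antiderivative of (1) sin(pi*θ/3) is -3*cos(pi*θ/3)/pi; evaluating from -3 to 0: ∫_{-3}^{0} (1) sin(pi*θ/3) dθ = (-3/pi) - (3/pi) = -6/pi.
Directly, an antiderivative of (-6) sin(pi*θ/3) is 18*cos(pi*θ/3)/pi; evaluating from 0 to 3: ∫_{0}^{3} (-6) sin(pi*θ/3) dθ = (-18/pi) - (18/pi) = -36/pi.
So ∫_{-3}^{3} φ(θ) sin(pi*θ/3) dθ = -42/pi.
Hence Im(c_{1}) = (-1/6)·(-42/pi) = 7/pi.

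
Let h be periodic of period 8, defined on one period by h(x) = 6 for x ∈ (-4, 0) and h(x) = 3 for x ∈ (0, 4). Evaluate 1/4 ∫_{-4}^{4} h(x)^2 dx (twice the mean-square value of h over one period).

45

1/4 ∫_{-4}^{4} h(x)^2 dx = 1/4 · (180) = 45.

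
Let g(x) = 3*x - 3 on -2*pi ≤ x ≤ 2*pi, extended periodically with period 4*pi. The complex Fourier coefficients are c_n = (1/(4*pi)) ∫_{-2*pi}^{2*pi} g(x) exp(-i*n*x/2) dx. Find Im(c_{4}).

3/2

Since g is real-valued, Im(c_{4}) = -(1/(4*pi)) ∫_{-2*pi}^{2*pi} g(x) sin(2*x) dx = -b_{4}/2.
Integrating by parts (boundary term plus one more integral), an antiderivative of (3*x - 3) sin(2*x) is -3*x*cos(2*x)/2 + 3*sin(2*x)/4 + 3*cos(2*x)/2; evaluating from -2*pi to 2*pi: ∫_{-2*pi}^{2*pi} (3*x - 3) sin(2*x) dx = (3/2 - 3*pi) - (3/2 + 3*pi) = -6*pi.
Hence Im(c_{4}) = (-1/(4*pi))·(-6*pi) = 3/2.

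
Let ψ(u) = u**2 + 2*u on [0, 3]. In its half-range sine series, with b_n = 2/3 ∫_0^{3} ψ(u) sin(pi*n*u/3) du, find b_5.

b_5 = 2/3 ∫_0^{3} (u**2 + 2*u) sin(5*pi*u/3) du.
Integrating by parts twice (tabular method), an antiderivative of (u**2 + 2*u) sin(5*pi*u/3) is -3*u**2*cos(5*pi*u/3)/(5*pi) + 18*u*sin(5*pi*u/3)/(25*pi**2) - 6*u*cos(5*pi*u/3)/(5*pi) + 18*sin(5*pi*u/3)/(25*pi**2) + 54*cos(5*pi*u/3)/(125*pi**3); evaluating from 0 to 3: ∫_{0}^{3} (u**2 + 2*u) sin(5*pi*u/3) du = (-54/(125*pi**3) + 9/pi) - (54/(125*pi**3)) = -108/(125*pi**3) + 9/pi.
Hence b_5 = (2/3)·(-108/(125*pi**3) + 9/pi) = -72/(125*pi**3) + 6/pi.

-72/(125*pi**3) + 6/pi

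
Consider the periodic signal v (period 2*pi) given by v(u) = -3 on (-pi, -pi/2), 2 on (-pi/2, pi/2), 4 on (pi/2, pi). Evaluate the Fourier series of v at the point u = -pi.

u = -pi differs from u = pi by -1 full period(s), and the series is 2*pi-periodic.
At u = pi the one-sided limits are v(pi^-) = 4 and v(pi^+) = -3.
By Dirichlet's theorem the series converges to their average, [(4) + (-3)]/2 = 1/2.

1/2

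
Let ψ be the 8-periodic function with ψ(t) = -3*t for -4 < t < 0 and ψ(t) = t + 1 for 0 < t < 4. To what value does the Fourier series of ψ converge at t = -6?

3

t = -6 differs from t = 2 by -1 full period(s), and the series is 8-periodic.
ψ is continuous at t = 2 with value 3, so the series converges to 3 there.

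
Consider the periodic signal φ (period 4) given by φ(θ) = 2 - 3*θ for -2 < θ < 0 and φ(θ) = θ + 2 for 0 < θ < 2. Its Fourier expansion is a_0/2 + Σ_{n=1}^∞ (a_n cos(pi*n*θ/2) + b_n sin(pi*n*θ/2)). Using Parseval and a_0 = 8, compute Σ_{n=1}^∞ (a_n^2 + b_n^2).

Parseval: a_0^2/2 + Σ_{n≥1} (a_n^2+b_n^2) = 1/2 ∫_{-2}^{2} φ(θ)^2 dθ = 112/3.
Subtract a_0^2/2 = 32: Σ (a_n^2+b_n^2) = 16/3.

16/3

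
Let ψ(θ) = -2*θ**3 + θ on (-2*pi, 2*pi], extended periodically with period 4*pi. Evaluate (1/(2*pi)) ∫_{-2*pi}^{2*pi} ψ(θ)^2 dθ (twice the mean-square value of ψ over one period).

(1/(2*pi)) ∫_{-2*pi}^{2*pi} ψ(θ)^2 dθ = (1/(2*pi)) · (16*pi**3*(-336*pi**2 + 35 + 960*pi**4)/105) = 8*pi**2*(-336*pi**2 + 35 + 960*pi**4)/105.

8*pi**2*(-336*pi**2 + 35 + 960*pi**4)/105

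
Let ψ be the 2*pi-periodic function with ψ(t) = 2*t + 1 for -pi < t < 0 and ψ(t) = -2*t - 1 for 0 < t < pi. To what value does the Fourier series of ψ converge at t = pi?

-2*pi

t = pi differs from t = -pi by 1 full period(s), and the series is 2*pi-periodic.
At t = -pi the one-sided limits are ψ(-pi^-) = -2*pi - 1 and ψ(-pi^+) = 1 - 2*pi.
By Dirichlet's theorem the series converges to their average, [(-2*pi - 1) + (1 - 2*pi)]/2 = -2*pi.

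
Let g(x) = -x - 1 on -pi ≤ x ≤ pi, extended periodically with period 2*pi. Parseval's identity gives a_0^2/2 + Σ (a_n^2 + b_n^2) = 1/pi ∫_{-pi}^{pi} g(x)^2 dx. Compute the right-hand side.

1/pi ∫_{-pi}^{pi} g(x)^2 dx = 1/pi · (2*pi*(3 + pi**2)/3) = 2 + 2*pi**2/3.

2 + 2*pi**2/3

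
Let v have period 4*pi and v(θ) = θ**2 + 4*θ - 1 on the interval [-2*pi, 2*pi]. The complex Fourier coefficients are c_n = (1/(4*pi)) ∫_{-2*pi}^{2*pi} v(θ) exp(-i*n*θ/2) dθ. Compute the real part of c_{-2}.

2

Since v is real-valued, Re(c_{-2}) = (1/(4*pi)) ∫_{-2*pi}^{2*pi} v(θ) cos(-θ) dθ = a_{2}/2.
Integrating by parts twice (tabular method), an antiderivative of (θ**2 + 4*θ - 1) cos(-θ) is θ**2*sin(θ) + 4*θ*sin(θ) + 2*θ*cos(θ) - 3*sin(θ) + 4*cos(θ); evaluating from -2*pi to 2*pi: ∫_{-2*pi}^{2*pi} (θ**2 + 4*θ - 1) cos(-θ) dθ = (4 + 4*pi) - (4 - 4*pi) = 8*pi.
Hence Re(c_{-2}) = (1/(4*pi))·(8*pi) = 2.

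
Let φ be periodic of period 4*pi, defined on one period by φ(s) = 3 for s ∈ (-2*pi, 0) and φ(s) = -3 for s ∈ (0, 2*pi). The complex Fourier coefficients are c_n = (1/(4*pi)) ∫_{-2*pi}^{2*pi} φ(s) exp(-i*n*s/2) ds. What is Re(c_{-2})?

Since φ is real-valued, Re(c_{-2}) = (1/(4*pi)) ∫_{-2*pi}^{2*pi} φ(s) cos(-s) ds = a_{2}/2.
(φ is odd, so the integrand is odd over a symmetric interval and the integral vanishes.)

0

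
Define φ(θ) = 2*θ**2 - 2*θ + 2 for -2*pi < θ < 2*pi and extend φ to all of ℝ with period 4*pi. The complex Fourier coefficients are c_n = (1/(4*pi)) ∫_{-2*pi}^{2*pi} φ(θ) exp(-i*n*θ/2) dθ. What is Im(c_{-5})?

-4/5

Since φ is real-valued, Im(c_{-5}) = -(1/(4*pi)) ∫_{-2*pi}^{2*pi} φ(θ) sin(-5*θ/2) dθ = b_{5}/2.
Integrating by parts twice (tabular method), an antiderivative of (2*θ**2 - 2*θ + 2) sin(-5*θ/2) is 4*θ**2*cos(5*θ/2)/5 - 16*θ*sin(5*θ/2)/25 - 4*θ*cos(5*θ/2)/5 + 8*sin(5*θ/2)/25 + 68*cos(5*θ/2)/125; evaluating from -2*pi to 2*pi: ∫_{-2*pi}^{2*pi} (2*θ**2 - 2*θ + 2) sin(-5*θ/2) dθ = (-16*pi**2/5 - 68/125 + 8*pi/5) - (-16*pi**2/5 - 8*pi/5 - 68/125) = 16*pi/5.
Hence Im(c_{-5}) = (-1/(4*pi))·(16*pi/5) = -4/5.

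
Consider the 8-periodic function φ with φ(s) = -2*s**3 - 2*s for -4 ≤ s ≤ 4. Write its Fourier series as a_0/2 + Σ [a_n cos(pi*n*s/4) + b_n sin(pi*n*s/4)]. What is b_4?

b_4 = 1/4 ∫_{-4}^{4} φ(s) sin(pi*s) ds.
φ is odd and sin(pi*s) is odd, so the integrand is even and b_4 = 1/2 ∫_0^{4} φ(s) sin(pi*s) ds.
Integrating by parts three times (tabular method), an antiderivative of (-2*s**3 - 2*s) sin(pi*s) is 2*s**3*cos(pi*s)/pi - 6*s**2*sin(pi*s)/pi**2 - 12*s*cos(pi*s)/pi**3 + 2*s*cos(pi*s)/pi - 2*sin(pi*s)/pi**2 + 12*sin(pi*s)/pi**4; evaluating from 0 to 4: ∫_{0}^{4} (-2*s**3 - 2*s) sin(pi*s) ds = (-48/pi**3 + 136/pi) - (0) = -48/pi**3 + 136/pi.
Hence b_4 = (1/2)·(-48/pi**3 + 136/pi) = -24/pi**3 + 68/pi.

-24/pi**3 + 68/pi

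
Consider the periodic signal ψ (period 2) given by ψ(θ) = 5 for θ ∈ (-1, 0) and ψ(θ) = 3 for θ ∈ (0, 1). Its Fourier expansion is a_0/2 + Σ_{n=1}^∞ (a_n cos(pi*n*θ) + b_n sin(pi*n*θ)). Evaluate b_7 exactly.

-4/(7*pi)

b_7 = ∫_{-1}^{1} ψ(θ) sin(7*pi*θ) dθ.
Split the integral at the breakpoints.
Directly, an antiderivative of (5) sin(7*pi*θ) is -5*cos(7*pi*θ)/(7*pi); evaluating from -1 to 0: ∫_{-1}^{0} (5) sin(7*pi*θ) dθ = (-5/(7*pi)) - (5/(7*pi)) = -10/(7*pi).
Directly, an antiderivative of (3) sin(7*pi*θ) is -3*cos(7*pi*θ)/(7*pi); evaluating from 0 to 1: ∫_{0}^{1} (3) sin(7*pi*θ) dθ = (3/(7*pi)) - (-3/(7*pi)) = 6/(7*pi).
Summing the pieces gives b_7 = -4/(7*pi).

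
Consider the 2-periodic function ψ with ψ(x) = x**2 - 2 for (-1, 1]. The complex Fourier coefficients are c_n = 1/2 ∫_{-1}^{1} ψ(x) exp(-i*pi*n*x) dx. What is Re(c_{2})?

Since ψ is real-valued, Re(c_{2}) = 1/2 ∫_{-1}^{1} ψ(x) cos(2*pi*x) dx = a_{2}/2.
ψ is even and cos(2*pi*x) is even, so the integrand is even: ∫_{-1}^{1} ψ(x) cos(2*pi*x) dx = 2∫_0^{1} ψ(x) cos(2*pi*x) dx.
Integrating by parts twice (tabular method), an antiderivative of (x**2 - 2) cos(2*pi*x) is x**2*sin(2*pi*x)/(2*pi) + x*cos(2*pi*x)/(2*pi**2) - sin(2*pi*x)/pi - sin(2*pi*x)/(4*pi**3); evaluating from 0 to 1: ∫_{0}^{1} (x**2 - 2) cos(2*pi*x) dx = (1/(2*pi**2)) - (0) = 1/(2*pi**2).
So ∫_{-1}^{1} ψ(x) cos(2*pi*x) dx = pi**(-2).
Hence Re(c_{2}) = (1/2)·(pi**(-2)) = 1/(2*pi**2).

1/(2*pi**2)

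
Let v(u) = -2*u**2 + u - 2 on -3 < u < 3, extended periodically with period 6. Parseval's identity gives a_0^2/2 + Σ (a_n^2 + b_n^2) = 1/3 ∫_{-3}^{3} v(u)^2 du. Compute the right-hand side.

1/3 ∫_{-3}^{3} v(u)^2 du = 1/3 · (2874/5) = 958/5.

958/5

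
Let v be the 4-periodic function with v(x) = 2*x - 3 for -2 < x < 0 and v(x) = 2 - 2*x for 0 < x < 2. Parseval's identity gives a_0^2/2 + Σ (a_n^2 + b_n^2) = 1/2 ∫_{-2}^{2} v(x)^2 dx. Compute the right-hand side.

83/3

1/2 ∫_{-2}^{2} v(x)^2 dx = 1/2 · (166/3) = 83/3.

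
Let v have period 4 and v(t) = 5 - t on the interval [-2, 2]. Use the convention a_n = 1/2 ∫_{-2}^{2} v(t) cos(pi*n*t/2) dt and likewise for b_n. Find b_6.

b_6 = 1/2 ∫_{-2}^{2} v(t) sin(3*pi*t) dt.
Integrating by parts (boundary term plus one more integral), an antiderivative of (5 - t) sin(3*pi*t) is t*cos(3*pi*t)/(3*pi) - sin(3*pi*t)/(9*pi**2) - 5*cos(3*pi*t)/(3*pi); evaluating from -2 to 2: ∫_{-2}^{2} (5 - t) sin(3*pi*t) dt = (-1/pi) - (-7/(3*pi)) = 4/(3*pi).
Hence b_6 = (1/2)·(4/(3*pi)) = 2/(3*pi).

2/(3*pi)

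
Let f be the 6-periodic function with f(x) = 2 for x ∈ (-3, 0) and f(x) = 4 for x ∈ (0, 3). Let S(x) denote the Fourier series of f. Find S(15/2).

4

x = 15/2 differs from x = 3/2 by 1 full period(s), and the series is 6-periodic.
f is continuous at x = 3/2 with value 4, so the series converges to 4 there.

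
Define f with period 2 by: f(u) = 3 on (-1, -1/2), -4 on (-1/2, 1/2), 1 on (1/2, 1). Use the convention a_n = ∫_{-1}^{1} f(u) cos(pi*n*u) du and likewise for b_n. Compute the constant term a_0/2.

-1

a_0 = ∫_{-1}^{1} f(u) du = -2.
So the constant term a_0/2 = -1.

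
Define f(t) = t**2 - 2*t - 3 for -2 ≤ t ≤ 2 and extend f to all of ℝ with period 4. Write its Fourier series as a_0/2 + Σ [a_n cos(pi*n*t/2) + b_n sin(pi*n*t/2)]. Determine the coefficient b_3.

b_3 = 1/2 ∫_{-2}^{2} f(t) sin(3*pi*t/2) dt.
Integrating by parts twice (tabular method), an antiderivative of (t**2 - 2*t - 3) sin(3*pi*t/2) is -2*t**2*cos(3*pi*t/2)/(3*pi) + 8*t*sin(3*pi*t/2)/(9*pi**2) + 4*t*cos(3*pi*t/2)/(3*pi) - 8*sin(3*pi*t/2)/(9*pi**2) + 16*cos(3*pi*t/2)/(27*pi**3) + 2*cos(3*pi*t/2)/pi; evaluating from -2 to 2: ∫_{-2}^{2} (t**2 - 2*t - 3) sin(3*pi*t/2) dt = (-2/pi - 16/(27*pi**3)) - (2*(-8 + 45*pi**2)/(27*pi**3)) = -16/(3*pi).
Hence b_3 = (1/2)·(-16/(3*pi)) = -8/(3*pi).

-8/(3*pi)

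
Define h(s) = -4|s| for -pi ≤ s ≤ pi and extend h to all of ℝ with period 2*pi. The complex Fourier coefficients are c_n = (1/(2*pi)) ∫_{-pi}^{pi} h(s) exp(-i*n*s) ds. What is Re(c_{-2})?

Since h is real-valued, Re(c_{-2}) = (1/(2*pi)) ∫_{-pi}^{pi} h(s) cos(-2*s) ds = a_{2}/2.
h is even and cos(-2*s) is even, so the integrand is even: ∫_{-pi}^{pi} h(s) cos(-2*s) ds = 2∫_0^{pi} h(s) cos(-2*s) ds.
Integrating by parts (boundary term plus one more integral), an antiderivative of (-4*s) cos(-2*s) is -2*s*sin(2*s) - cos(2*s); evaluating from 0 to pi: ∫_{0}^{pi} (-4*s) cos(-2*s) ds = (-1) - (-1) = 0.
So ∫_{-pi}^{pi} h(s) cos(-2*s) ds = 0.
Hence Re(c_{-2}) = (1/(2*pi))·(0) = 0.

0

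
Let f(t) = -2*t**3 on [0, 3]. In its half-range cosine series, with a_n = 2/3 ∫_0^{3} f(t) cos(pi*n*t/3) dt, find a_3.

a_3 = 2/3 ∫_0^{3} (-2*t**3) cos(pi*t) dt.
Integrating by parts three times (tabular method), an antiderivative of (-2*t**3) cos(pi*t) is -2*t**3*sin(pi*t)/pi - 6*t**2*cos(pi*t)/pi**2 + 12*t*sin(pi*t)/pi**3 + 12*cos(pi*t)/pi**4; evaluating from 0 to 3: ∫_{0}^{3} (-2*t**3) cos(pi*t) dt = (6*(-2 + 9*pi**2)/pi**4) - (12/pi**4) = 6*(-4 + 9*pi**2)/pi**4.
Hence a_3 = (2/3)·(6*(-4 + 9*pi**2)/pi**4) = 4*(-4 + 9*pi**2)/pi**4.

4*(-4 + 9*pi**2)/pi**4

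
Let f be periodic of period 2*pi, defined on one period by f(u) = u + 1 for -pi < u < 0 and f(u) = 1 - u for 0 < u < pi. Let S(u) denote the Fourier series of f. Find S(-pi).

u = -pi differs from u = pi by -1 full period(s), and the series is 2*pi-periodic.
f is continuous at u = pi with value 1 - pi, so the series converges to 1 - pi there.

1 - pi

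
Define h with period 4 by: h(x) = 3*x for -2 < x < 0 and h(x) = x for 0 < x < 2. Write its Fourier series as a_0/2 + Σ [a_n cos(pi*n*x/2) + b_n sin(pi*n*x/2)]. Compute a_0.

a_0 = 1/2 ∫_{-2}^{2} h(x) dx = 1/2 · (-4) = -2.

-2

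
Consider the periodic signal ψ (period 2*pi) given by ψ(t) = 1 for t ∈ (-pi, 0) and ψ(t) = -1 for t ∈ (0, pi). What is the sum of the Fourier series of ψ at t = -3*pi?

0

t = -3*pi differs from t = -pi by -1 full period(s), and the series is 2*pi-periodic.
At t = -pi the one-sided limits are ψ(-pi^-) = -1 and ψ(-pi^+) = 1.
By Dirichlet's theorem the series converges to their average, [(-1) + (1)]/2 = 0.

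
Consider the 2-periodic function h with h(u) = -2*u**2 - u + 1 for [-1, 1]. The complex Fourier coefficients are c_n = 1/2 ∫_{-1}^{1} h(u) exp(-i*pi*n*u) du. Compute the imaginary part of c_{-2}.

Since h is real-valued, Im(c_{-2}) = -1/2 ∫_{-1}^{1} h(u) sin(-2*pi*u) du = b_{2}/2.
Integrating by parts twice (tabular method), an antiderivative of (-2*u**2 - u + 1) sin(-2*pi*u) is -u**2*cos(2*pi*u)/pi + u*sin(2*pi*u)/pi**2 - u*cos(2*pi*u)/(2*pi) + sin(2*pi*u)/(4*pi**2) + cos(2*pi*u)/(2*pi**3) + cos(2*pi*u)/(2*pi); evaluating from -1 to 1: ∫_{-1}^{1} (-2*u**2 - u + 1) sin(-2*pi*u) du = ((1/2 - pi**2)/pi**3) - (1/(2*pi**3)) = -1/pi.
Hence Im(c_{-2}) = (-1/2)·(-1/pi) = 1/(2*pi).

1/(2*pi)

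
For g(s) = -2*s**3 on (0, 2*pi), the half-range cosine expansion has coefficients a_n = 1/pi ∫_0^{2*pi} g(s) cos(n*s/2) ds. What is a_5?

a_5 = 1/pi ∫_0^{2*pi} (-2*s**3) cos(5*s/2) ds.
Integrating by parts three times (tabular method), an antiderivative of (-2*s**3) cos(5*s/2) is -4*s**3*sin(5*s/2)/5 - 24*s**2*cos(5*s/2)/25 + 96*s*sin(5*s/2)/125 + 192*cos(5*s/2)/625; evaluating from 0 to 2*pi: ∫_{0}^{2*pi} (-2*s**3) cos(5*s/2) ds = (-192/625 + 96*pi**2/25) - (192/625) = -384/625 + 96*pi**2/25.
Hence a_5 = (1/pi)·(-384/625 + 96*pi**2/25) = 96*(-4 + 25*pi**2)/(625*pi).

96*(-4 + 25*pi**2)/(625*pi)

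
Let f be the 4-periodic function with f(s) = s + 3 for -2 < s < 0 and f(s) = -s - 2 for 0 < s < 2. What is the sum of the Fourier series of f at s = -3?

-3

s = -3 differs from s = 1 by -1 full period(s), and the series is 4-periodic.
f is continuous at s = 1 with value -3, so the series converges to -3 there.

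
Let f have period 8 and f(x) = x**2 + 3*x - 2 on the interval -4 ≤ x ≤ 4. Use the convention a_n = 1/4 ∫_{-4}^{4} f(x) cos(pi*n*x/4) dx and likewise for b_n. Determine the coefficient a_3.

a_3 = 1/4 ∫_{-4}^{4} f(x) cos(3*pi*x/4) dx.
Integrating by parts twice (tabular method), an antiderivative of (x**2 + 3*x - 2) cos(3*pi*x/4) is 4*x**2*sin(3*pi*x/4)/(3*pi) + 4*x*sin(3*pi*x/4)/pi + 32*x*cos(3*pi*x/4)/(9*pi**2) - 8*sin(3*pi*x/4)/(3*pi) - 128*sin(3*pi*x/4)/(27*pi**3) + 16*cos(3*pi*x/4)/(3*pi**2); evaluating from -4 to 4: ∫_{-4}^{4} (x**2 + 3*x - 2) cos(3*pi*x/4) dx = (-176/(9*pi**2)) - (80/(9*pi**2)) = -256/(9*pi**2).
Hence a_3 = (1/4)·(-256/(9*pi**2)) = -64/(9*pi**2).

-64/(9*pi**2)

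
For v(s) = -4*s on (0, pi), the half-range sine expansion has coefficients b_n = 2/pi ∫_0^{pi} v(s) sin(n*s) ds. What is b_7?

-8/7

b_7 = 2/pi ∫_0^{pi} (-4*s) sin(7*s) ds.
Integrating by parts (boundary term plus one more integral), an antiderivative of (-4*s) sin(7*s) is 4*s*cos(7*s)/7 - 4*sin(7*s)/49; evaluating from 0 to pi: ∫_{0}^{pi} (-4*s) sin(7*s) ds = (-4*pi/7) - (0) = -4*pi/7.
Hence b_7 = (2/pi)·(-4*pi/7) = -8/7.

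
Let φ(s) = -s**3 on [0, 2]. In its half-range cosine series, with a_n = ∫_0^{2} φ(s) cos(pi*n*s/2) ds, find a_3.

16*(-4 + 9*pi**2)/(27*pi**4)

a_3 = ∫_0^{2} (-s**3) cos(3*pi*s/2) ds.
Integrating by parts three times (tabular method), an antiderivative of (-s**3) cos(3*pi*s/2) is -2*s**3*sin(3*pi*s/2)/(3*pi) - 4*s**2*cos(3*pi*s/2)/(3*pi**2) + 16*s*sin(3*pi*s/2)/(9*pi**3) + 32*cos(3*pi*s/2)/(27*pi**4); evaluating from 0 to 2: ∫_{0}^{2} (-s**3) cos(3*pi*s/2) ds = (16*(-2 + 9*pi**2)/(27*pi**4)) - (32/(27*pi**4)) = 16*(-4 + 9*pi**2)/(27*pi**4).
Hence a_3 = 16*(-4 + 9*pi**2)/(27*pi**4).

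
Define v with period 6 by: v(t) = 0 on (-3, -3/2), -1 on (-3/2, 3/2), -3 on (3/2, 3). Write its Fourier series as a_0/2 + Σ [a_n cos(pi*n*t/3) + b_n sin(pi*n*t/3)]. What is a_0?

-5/2

a_0 = 1/3 ∫_{-3}^{3} v(t) dt = 1/3 · (-15/2) = -5/2.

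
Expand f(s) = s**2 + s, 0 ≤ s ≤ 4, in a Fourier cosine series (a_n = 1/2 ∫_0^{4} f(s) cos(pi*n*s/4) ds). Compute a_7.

a_7 = 1/2 ∫_0^{4} (s**2 + s) cos(7*pi*s/4) ds.
Integrating by parts twice (tabular method), an antiderivative of (s**2 + s) cos(7*pi*s/4) is 4*s**2*sin(7*pi*s/4)/(7*pi) + 4*s*sin(7*pi*s/4)/(7*pi) + 32*s*cos(7*pi*s/4)/(49*pi**2) - 128*sin(7*pi*s/4)/(343*pi**3) + 16*cos(7*pi*s/4)/(49*pi**2); evaluating from 0 to 4: ∫_{0}^{4} (s**2 + s) cos(7*pi*s/4) ds = (-144/(49*pi**2)) - (16/(49*pi**2)) = -160/(49*pi**2).
Hence a_7 = (1/2)·(-160/(49*pi**2)) = -80/(49*pi**2).

-80/(49*pi**2)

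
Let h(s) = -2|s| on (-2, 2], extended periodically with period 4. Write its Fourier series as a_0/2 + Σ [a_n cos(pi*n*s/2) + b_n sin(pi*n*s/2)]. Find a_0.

-4

a_0 = 1/2 ∫_{-2}^{2} h(s) ds = 1/2 · (-8) = -4.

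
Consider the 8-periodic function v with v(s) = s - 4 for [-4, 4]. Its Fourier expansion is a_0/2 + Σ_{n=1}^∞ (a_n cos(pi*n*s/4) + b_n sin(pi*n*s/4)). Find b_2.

b_2 = 1/4 ∫_{-4}^{4} v(s) sin(pi*s/2) ds.
Integrating by parts (boundary term plus one more integral), an antiderivative of (s - 4) sin(pi*s/2) is -2*s*cos(pi*s/2)/pi + 4*sin(pi*s/2)/pi**2 + 8*cos(pi*s/2)/pi; evaluating from -4 to 4: ∫_{-4}^{4} (s - 4) sin(pi*s/2) ds = (0) - (16/pi) = -16/pi.
Hence b_2 = (1/4)·(-16/pi) = -4/pi.

-4/pi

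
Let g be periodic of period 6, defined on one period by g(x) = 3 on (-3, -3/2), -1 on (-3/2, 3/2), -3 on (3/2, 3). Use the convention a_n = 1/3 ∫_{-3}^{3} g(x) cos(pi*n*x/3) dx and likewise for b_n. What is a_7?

2/(7*pi)

a_7 = 1/3 ∫_{-3}^{3} g(x) cos(7*pi*x/3) dx.
Split the integral at the breakpoints.
Directly, an antiderivative of (3) cos(7*pi*x/3) is 9*sin(7*pi*x/3)/(7*pi); evaluating from -3 to -3/2: ∫_{-3}^{-3/2} (3) cos(7*pi*x/3) dx = (9/(7*pi)) - (0) = 9/(7*pi).
Directly, an antiderivative of (-1) cos(7*pi*x/3) is -3*sin(7*pi*x/3)/(7*pi); evaluating from -3/2 to 3/2: ∫_{-3/2}^{3/2} (-1) cos(7*pi*x/3) dx = (3/(7*pi)) - (-3/(7*pi)) = 6/(7*pi).
Directly, an antiderivative of (-3) cos(7*pi*x/3) is -9*sin(7*pi*x/3)/(7*pi); evaluating from 3/2 to 3: ∫_{3/2}^{3} (-3) cos(7*pi*x/3) dx = (0) - (9/(7*pi)) = -9/(7*pi).
Summing the pieces and multiplying by (1/3) gives a_7 = 2/(7*pi).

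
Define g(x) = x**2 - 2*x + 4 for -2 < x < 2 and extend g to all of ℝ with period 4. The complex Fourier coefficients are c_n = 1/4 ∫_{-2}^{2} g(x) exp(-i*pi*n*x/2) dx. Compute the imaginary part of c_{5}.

4/(5*pi)

Since g is real-valued, Im(c_{5}) = -1/4 ∫_{-2}^{2} g(x) sin(5*pi*x/2) dx = -b_{5}/2.
Integrating by parts twice (tabular method), an antiderivative of (x**2 - 2*x + 4) sin(5*pi*x/2) is -2*x**2*cos(5*pi*x/2)/(5*pi) + 8*x*sin(5*pi*x/2)/(25*pi**2) + 4*x*cos(5*pi*x/2)/(5*pi) - 8*sin(5*pi*x/2)/(25*pi**2) - 8*cos(5*pi*x/2)/(5*pi) + 16*cos(5*pi*x/2)/(125*pi**3); evaluating from -2 to 2: ∫_{-2}^{2} (x**2 - 2*x + 4) sin(5*pi*x/2) dx = (8*(-2 + 25*pi**2)/(125*pi**3)) - (8*(-2 + 75*pi**2)/(125*pi**3)) = -16/(5*pi).
Hence Im(c_{5}) = (-1/4)·(-16/(5*pi)) = 4/(5*pi).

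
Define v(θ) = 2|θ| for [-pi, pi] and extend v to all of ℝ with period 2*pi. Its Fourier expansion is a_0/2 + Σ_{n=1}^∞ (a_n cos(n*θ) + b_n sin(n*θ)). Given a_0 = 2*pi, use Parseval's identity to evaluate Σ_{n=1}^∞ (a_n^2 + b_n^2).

2*pi**2/3

Parseval: a_0^2/2 + Σ_{n≥1} (a_n^2+b_n^2) = 1/pi ∫_{-pi}^{pi} v(θ)^2 dθ = 8*pi**2/3.
Subtract a_0^2/2 = 2*pi**2: Σ (a_n^2+b_n^2) = 2*pi**2/3.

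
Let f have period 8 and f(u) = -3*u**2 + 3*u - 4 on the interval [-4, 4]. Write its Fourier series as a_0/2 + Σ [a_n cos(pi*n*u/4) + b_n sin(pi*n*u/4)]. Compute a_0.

a_0 = 1/4 ∫_{-4}^{4} f(u) du = 1/4 · (-160) = -40.

-40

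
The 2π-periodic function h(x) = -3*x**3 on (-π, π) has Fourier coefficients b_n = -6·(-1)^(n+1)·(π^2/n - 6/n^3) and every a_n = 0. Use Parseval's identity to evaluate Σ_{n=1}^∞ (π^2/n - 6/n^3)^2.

Parseval: Σ b_n^2 = (1/π) ∫_{-π}^{π} h(x)^2 dx = 18*pi**6/7.
b_n^2 = 36·(π^2/n - 6/n^3)^2, so the sum equals (18*pi**6/7)/36 = pi**6/14.

pi**6/14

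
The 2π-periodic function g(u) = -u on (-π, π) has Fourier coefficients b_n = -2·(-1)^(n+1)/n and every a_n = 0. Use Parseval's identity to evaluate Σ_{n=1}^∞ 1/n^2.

Parseval: Σ b_n^2 = (1/π) ∫_{-π}^{π} g(u)^2 du = 2*pi**2/3.
Σ b_n^2 = Σ 4/n^2, so Σ 1/n^2 = (2*pi**2/3)/4 = pi**2/6.

pi**2/6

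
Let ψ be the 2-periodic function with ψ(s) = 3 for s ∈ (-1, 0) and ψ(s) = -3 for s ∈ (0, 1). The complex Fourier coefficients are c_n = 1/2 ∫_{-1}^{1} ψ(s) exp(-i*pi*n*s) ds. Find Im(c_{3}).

Since ψ is real-valued, Im(c_{3}) = -1/2 ∫_{-1}^{1} ψ(s) sin(3*pi*s) ds = -b_{3}/2.
ψ is odd and sin(3*pi*s) is odd, so the integrand is even: ∫_{-1}^{1} ψ(s) sin(3*pi*s) ds = 2∫_0^{1} ψ(s) sin(3*pi*s) ds.
Directly, an antiderivative of (-3) sin(3*pi*s) is cos(3*pi*s)/pi; evaluating from 0 to 1: ∫_{0}^{1} (-3) sin(3*pi*s) ds = (-1/pi) - (1/pi) = -2/pi.
So ∫_{-1}^{1} ψ(s) sin(3*pi*s) ds = -4/pi.
Hence Im(c_{3}) = (-1/2)·(-4/pi) = 2/pi.

2/pi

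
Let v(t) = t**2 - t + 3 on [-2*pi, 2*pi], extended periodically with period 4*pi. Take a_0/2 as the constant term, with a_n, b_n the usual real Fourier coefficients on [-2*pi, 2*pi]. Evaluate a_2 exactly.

a_2 = (1/(2*pi)) ∫_{-2*pi}^{2*pi} v(t) cos(t) dt.
Integrating by parts twice (tabular method), an antiderivative of (t**2 - t + 3) cos(t) is t**2*sin(t) - t*sin(t) + 2*t*cos(t) + sin(t) - cos(t); evaluating from -2*pi to 2*pi: ∫_{-2*pi}^{2*pi} (t**2 - t + 3) cos(t) dt = (-1 + 4*pi) - (-4*pi - 1) = 8*pi.
Hence a_2 = (1/(2*pi))·(8*pi) = 4.

4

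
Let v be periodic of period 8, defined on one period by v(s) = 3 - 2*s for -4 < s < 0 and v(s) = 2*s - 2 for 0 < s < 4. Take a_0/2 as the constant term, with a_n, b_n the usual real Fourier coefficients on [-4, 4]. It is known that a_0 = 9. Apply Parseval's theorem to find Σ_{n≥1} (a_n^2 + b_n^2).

139/6

Parseval: a_0^2/2 + Σ_{n≥1} (a_n^2+b_n^2) = 1/4 ∫_{-4}^{4} v(s)^2 ds = 191/3.
Subtract a_0^2/2 = 81/2: Σ (a_n^2+b_n^2) = 139/6.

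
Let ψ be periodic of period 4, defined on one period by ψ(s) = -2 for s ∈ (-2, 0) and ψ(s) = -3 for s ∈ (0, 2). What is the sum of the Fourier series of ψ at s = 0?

At s = 0 the one-sided limits are ψ(0^-) = -2 and ψ(0^+) = -3.
By Dirichlet's theorem the series converges to their average, [(-2) + (-3)]/2 = -5/2.

-5/2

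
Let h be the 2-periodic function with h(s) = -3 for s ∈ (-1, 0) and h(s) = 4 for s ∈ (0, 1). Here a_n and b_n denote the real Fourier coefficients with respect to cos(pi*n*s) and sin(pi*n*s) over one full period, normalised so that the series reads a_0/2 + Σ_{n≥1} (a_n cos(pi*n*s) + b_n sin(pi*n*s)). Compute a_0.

a_0 = ∫_{-1}^{1} h(s) ds = 1.

1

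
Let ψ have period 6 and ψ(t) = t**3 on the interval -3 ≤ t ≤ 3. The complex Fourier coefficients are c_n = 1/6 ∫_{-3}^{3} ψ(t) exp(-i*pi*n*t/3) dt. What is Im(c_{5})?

Since ψ is real-valued, Im(c_{5}) = -1/6 ∫_{-3}^{3} ψ(t) sin(5*pi*t/3) dt = -b_{5}/2.
ψ is odd and sin(5*pi*t/3) is odd, so the integrand is even: ∫_{-3}^{3} ψ(t) sin(5*pi*t/3) dt = 2∫_0^{3} ψ(t) sin(5*pi*t/3) dt.
Integrating by parts three times (tabular method), an antiderivative of (t**3) sin(5*pi*t/3) is -3*t**3*cos(5*pi*t/3)/(5*pi) + 27*t**2*sin(5*pi*t/3)/(25*pi**2) + 162*t*cos(5*pi*t/3)/(125*pi**3) - 486*sin(5*pi*t/3)/(625*pi**4); evaluating from 0 to 3: ∫_{0}^{3} (t**3) sin(5*pi*t/3) dt = (81*(-6 + 25*pi**2)/(125*pi**3)) - (0) = 81*(-6 + 25*pi**2)/(125*pi**3).
So ∫_{-3}^{3} ψ(t) sin(5*pi*t/3) dt = 162*(-6 + 25*pi**2)/(125*pi**3).
Hence Im(c_{5}) = (-1/6)·(162*(-6 + 25*pi**2)/(125*pi**3)) = 27*(6 - 25*pi**2)/(125*pi**3).

27*(6 - 25*pi**2)/(125*pi**3)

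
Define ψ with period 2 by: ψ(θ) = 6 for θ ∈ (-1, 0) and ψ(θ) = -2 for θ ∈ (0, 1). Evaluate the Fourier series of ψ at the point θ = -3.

2

θ = -3 differs from θ = 1 by -2 full period(s), and the series is 2-periodic.
At θ = 1 the one-sided limits are ψ(1^-) = -2 and ψ(1^+) = 6.
By Dirichlet's theorem the series converges to their average, [(-2) + (6)]/2 = 2.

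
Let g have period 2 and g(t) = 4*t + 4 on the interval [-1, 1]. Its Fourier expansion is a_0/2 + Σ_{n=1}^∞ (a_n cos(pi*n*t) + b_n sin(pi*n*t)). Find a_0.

8

a_0 = ∫_{-1}^{1} g(t) dt = 8.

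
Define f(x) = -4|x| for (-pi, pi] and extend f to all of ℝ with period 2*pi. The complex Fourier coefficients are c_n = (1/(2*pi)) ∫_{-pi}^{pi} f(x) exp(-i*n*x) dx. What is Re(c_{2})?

0

Since f is real-valued, Re(c_{2}) = (1/(2*pi)) ∫_{-pi}^{pi} f(x) cos(2*x) dx = a_{2}/2.
f is even and cos(2*x) is even, so the integrand is even: ∫_{-pi}^{pi} f(x) cos(2*x) dx = 2∫_0^{pi} f(x) cos(2*x) dx.
Integrating by parts (boundary term plus one more integral), an antiderivative of (-4*x) cos(2*x) is -2*x*sin(2*x) - cos(2*x); evaluating from 0 to pi: ∫_{0}^{pi} (-4*x) cos(2*x) dx = (-1) - (-1) = 0.
So ∫_{-pi}^{pi} f(x) cos(2*x) dx = 0.
Hence Re(c_{2}) = (1/(2*pi))·(0) = 0.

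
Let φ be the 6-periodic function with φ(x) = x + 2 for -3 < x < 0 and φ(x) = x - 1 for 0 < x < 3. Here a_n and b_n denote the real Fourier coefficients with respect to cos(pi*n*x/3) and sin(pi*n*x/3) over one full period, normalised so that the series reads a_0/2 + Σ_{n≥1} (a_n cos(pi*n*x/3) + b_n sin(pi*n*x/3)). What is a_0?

1

a_0 = 1/3 ∫_{-3}^{3} φ(x) dx = 1/3 · (3) = 1.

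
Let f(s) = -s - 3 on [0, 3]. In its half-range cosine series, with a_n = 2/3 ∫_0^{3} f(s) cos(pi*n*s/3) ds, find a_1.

a_1 = 2/3 ∫_0^{3} (-s - 3) cos(pi*s/3) ds.
Integrating by parts (boundary term plus one more integral), an antiderivative of (-s - 3) cos(pi*s/3) is -3*s*sin(pi*s/3)/pi - 9*sin(pi*s/3)/pi - 9*cos(pi*s/3)/pi**2; evaluating from 0 to 3: ∫_{0}^{3} (-s - 3) cos(pi*s/3) ds = (9/pi**2) - (-9/pi**2) = 18/pi**2.
Hence a_1 = (2/3)·(18/pi**2) = 12/pi**2.

12/pi**2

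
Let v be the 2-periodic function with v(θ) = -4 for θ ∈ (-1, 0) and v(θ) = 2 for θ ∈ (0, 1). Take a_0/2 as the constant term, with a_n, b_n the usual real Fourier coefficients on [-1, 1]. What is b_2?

0

b_2 = ∫_{-1}^{1} v(θ) sin(2*pi*θ) dθ.
Split the integral at the breakpoints.
Directly, an antiderivative of (-4) sin(2*pi*θ) is 2*cos(2*pi*θ)/pi; evaluating from -1 to 0: ∫_{-1}^{0} (-4) sin(2*pi*θ) dθ = (2/pi) - (2/pi) = 0.
Directly, an antiderivative of (2) sin(2*pi*θ) is -cos(2*pi*θ)/pi; evaluating from 0 to 1: ∫_{0}^{1} (2) sin(2*pi*θ) dθ = (-1/pi) - (-1/pi) = 0.
Summing the pieces gives b_2 = 0.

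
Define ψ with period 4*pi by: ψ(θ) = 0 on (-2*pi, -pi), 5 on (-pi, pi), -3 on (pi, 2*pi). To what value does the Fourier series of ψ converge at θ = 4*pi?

θ = 4*pi differs from θ = 0 by 1 full period(s), and the series is 4*pi-periodic.
ψ is continuous at θ = 0 with value 5, so the series converges to 5 there.

5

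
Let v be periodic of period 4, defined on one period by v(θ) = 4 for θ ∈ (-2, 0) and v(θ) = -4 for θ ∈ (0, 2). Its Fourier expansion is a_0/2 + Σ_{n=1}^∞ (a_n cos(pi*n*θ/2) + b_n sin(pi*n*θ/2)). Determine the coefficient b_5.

b_5 = 1/2 ∫_{-2}^{2} v(θ) sin(5*pi*θ/2) dθ.
v is odd and sin(5*pi*θ/2) is odd, so the integrand is even and b_5 = ∫_0^{2} v(θ) sin(5*pi*θ/2) dθ.
Directly, an antiderivative of (-4) sin(5*pi*θ/2) is 8*cos(5*pi*θ/2)/(5*pi); evaluating from 0 to 2: ∫_{0}^{2} (-4) sin(5*pi*θ/2) dθ = (-8/(5*pi)) - (8/(5*pi)) = -16/(5*pi).
Hence b_5 = -16/(5*pi).

-16/(5*pi)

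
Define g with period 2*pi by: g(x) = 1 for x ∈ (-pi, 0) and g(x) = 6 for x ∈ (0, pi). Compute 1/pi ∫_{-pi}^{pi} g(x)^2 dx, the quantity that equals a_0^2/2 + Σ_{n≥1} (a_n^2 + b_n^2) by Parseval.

1/pi ∫_{-pi}^{pi} g(x)^2 dx = 1/pi · (37*pi) = 37.

37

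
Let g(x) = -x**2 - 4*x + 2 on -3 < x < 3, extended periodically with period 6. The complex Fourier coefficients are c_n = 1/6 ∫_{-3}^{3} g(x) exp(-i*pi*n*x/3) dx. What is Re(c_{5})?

18/(25*pi**2)

Since g is real-valued, Re(c_{5}) = 1/6 ∫_{-3}^{3} g(x) cos(5*pi*x/3) dx = a_{5}/2.
Integrating by parts twice (tabular method), an antiderivative of (-x**2 - 4*x + 2) cos(5*pi*x/3) is -3*x**2*sin(5*pi*x/3)/(5*pi) - 12*x*sin(5*pi*x/3)/(5*pi) - 18*x*cos(5*pi*x/3)/(25*pi**2) + 54*sin(5*pi*x/3)/(125*pi**3) + 6*sin(5*pi*x/3)/(5*pi) - 36*cos(5*pi*x/3)/(25*pi**2); evaluating from -3 to 3: ∫_{-3}^{3} (-x**2 - 4*x + 2) cos(5*pi*x/3) dx = (18/(5*pi**2)) - (-18/(25*pi**2)) = 108/(25*pi**2).
Hence Re(c_{5}) = (1/6)·(108/(25*pi**2)) = 18/(25*pi**2).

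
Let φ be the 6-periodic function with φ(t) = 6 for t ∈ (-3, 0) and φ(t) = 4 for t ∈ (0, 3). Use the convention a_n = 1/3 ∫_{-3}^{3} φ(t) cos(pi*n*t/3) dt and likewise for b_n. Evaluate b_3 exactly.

-4/(3*pi)

b_3 = 1/3 ∫_{-3}^{3} φ(t) sin(pi*t) dt.
Split the integral at the breakpoints.
Directly, an antiderivative of (6) sin(pi*t) is -6*cos(pi*t)/pi; evaluating from -3 to 0: ∫_{-3}^{0} (6) sin(pi*t) dt = (-6/pi) - (6/pi) = -12/pi.
Directly, an antiderivative of (4) sin(pi*t) is -4*cos(pi*t)/pi; evaluating from 0 to 3: ∫_{0}^{3} (4) sin(pi*t) dt = (4/pi) - (-4/pi) = 8/pi.
Summing the pieces and multiplying by (1/3) gives b_3 = -4/(3*pi).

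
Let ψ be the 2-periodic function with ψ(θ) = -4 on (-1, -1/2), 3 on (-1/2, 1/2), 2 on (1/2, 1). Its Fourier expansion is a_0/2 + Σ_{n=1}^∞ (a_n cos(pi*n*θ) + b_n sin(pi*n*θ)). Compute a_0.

2

a_0 = ∫_{-1}^{1} ψ(θ) dθ = 2.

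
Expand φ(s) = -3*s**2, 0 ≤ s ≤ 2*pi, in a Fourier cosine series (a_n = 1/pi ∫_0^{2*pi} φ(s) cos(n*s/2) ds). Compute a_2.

a_2 = 1/pi ∫_0^{2*pi} (-3*s**2) cos(s) ds.
Integrating by parts twice (tabular method), an antiderivative of (-3*s**2) cos(s) is -3*s**2*sin(s) - 6*s*cos(s) + 6*sin(s); evaluating from 0 to 2*pi: ∫_{0}^{2*pi} (-3*s**2) cos(s) ds = (-12*pi) - (0) = -12*pi.
Hence a_2 = (1/pi)·(-12*pi) = -12.

-12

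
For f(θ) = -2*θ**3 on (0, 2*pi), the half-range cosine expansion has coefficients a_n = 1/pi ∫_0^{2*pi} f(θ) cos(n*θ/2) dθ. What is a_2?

a_2 = 1/pi ∫_0^{2*pi} (-2*θ**3) cos(θ) dθ.
Integrating by parts three times (tabular method), an antiderivative of (-2*θ**3) cos(θ) is -2*θ**3*sin(θ) - 6*θ**2*cos(θ) + 12*θ*sin(θ) + 12*cos(θ); evaluating from 0 to 2*pi: ∫_{0}^{2*pi} (-2*θ**3) cos(θ) dθ = (12 - 24*pi**2) - (12) = -24*pi**2.
Hence a_2 = (1/pi)·(-24*pi**2) = -24*pi.

-24*pi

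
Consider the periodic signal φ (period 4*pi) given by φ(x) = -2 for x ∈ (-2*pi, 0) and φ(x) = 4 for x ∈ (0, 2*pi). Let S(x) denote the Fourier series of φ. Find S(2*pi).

1

At x = 2*pi the one-sided limits are φ(2*pi^-) = 4 and φ(2*pi^+) = -2.
By Dirichlet's theorem the series converges to their average, [(4) + (-2)]/2 = 1.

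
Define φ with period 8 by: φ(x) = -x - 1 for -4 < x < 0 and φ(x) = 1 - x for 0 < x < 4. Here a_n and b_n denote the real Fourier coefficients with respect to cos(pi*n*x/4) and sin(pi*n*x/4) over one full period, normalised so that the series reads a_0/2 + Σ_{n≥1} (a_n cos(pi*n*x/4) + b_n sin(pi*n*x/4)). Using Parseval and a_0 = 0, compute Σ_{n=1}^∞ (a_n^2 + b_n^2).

Parseval: a_0^2/2 + Σ_{n≥1} (a_n^2+b_n^2) = 1/4 ∫_{-4}^{4} φ(x)^2 dx = 14/3.
Subtract a_0^2/2 = 0: Σ (a_n^2+b_n^2) = 14/3.

14/3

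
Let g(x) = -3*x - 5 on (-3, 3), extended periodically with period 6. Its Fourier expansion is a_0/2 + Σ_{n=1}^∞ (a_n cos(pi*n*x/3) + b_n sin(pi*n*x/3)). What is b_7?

-18/(7*pi)

b_7 = 1/3 ∫_{-3}^{3} g(x) sin(7*pi*x/3) dx.
Integrating by parts (boundary term plus one more integral), an antiderivative of (-3*x - 5) sin(7*pi*x/3) is 9*x*cos(7*pi*x/3)/(7*pi) - 27*sin(7*pi*x/3)/(49*pi**2) + 15*cos(7*pi*x/3)/(7*pi); evaluating from -3 to 3: ∫_{-3}^{3} (-3*x - 5) sin(7*pi*x/3) dx = (-6/pi) - (12/(7*pi)) = -54/(7*pi).
Hence b_7 = (1/3)·(-54/(7*pi)) = -18/(7*pi).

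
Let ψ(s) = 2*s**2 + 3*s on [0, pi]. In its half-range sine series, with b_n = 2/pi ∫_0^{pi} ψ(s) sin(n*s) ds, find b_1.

-16/pi + 6 + 4*pi

b_1 = 2/pi ∫_0^{pi} (2*s**2 + 3*s) sin(s) ds.
Integrating by parts twice (tabular method), an antiderivative of (2*s**2 + 3*s) sin(s) is -2*s**2*cos(s) + 4*s*sin(s) - 3*s*cos(s) + 3*sin(s) + 4*cos(s); evaluating from 0 to pi: ∫_{0}^{pi} (2*s**2 + 3*s) sin(s) ds = (-4 + 3*pi + 2*pi**2) - (4) = -8 + 3*pi + 2*pi**2.
Hence b_1 = (2/pi)·(-8 + 3*pi + 2*pi**2) = -16/pi + 6 + 4*pi.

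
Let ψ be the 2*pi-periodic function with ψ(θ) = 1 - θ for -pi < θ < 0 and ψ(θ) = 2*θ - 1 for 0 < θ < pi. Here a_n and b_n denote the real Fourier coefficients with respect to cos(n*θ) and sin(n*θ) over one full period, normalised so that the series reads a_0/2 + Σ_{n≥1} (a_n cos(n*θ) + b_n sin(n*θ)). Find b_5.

(-4 + pi)/(5*pi)

b_5 = 1/pi ∫_{-pi}^{pi} ψ(θ) sin(5*θ) dθ.
Split the integral at the breakpoints.
Integrating by parts (boundary term plus one more integral), an antiderivative of (1 - θ) sin(5*θ) is θ*cos(5*θ)/5 - sin(5*θ)/25 - cos(5*θ)/5; evaluating from -pi to 0: ∫_{-pi}^{0} (1 - θ) sin(5*θ) dθ = (-1/5) - (1/5 + pi/5) = -pi/5 - 2/5.
Integrating by parts (boundary term plus one more integral), an antiderivative of (2*θ - 1) sin(5*θ) is -2*θ*cos(5*θ)/5 + 2*sin(5*θ)/25 + cos(5*θ)/5; evaluating from 0 to pi: ∫_{0}^{pi} (2*θ - 1) sin(5*θ) dθ = (-1/5 + 2*pi/5) - (1/5) = -2/5 + 2*pi/5.
Summing the pieces and multiplying by (1/pi) gives b_5 = (-4 + pi)/(5*pi).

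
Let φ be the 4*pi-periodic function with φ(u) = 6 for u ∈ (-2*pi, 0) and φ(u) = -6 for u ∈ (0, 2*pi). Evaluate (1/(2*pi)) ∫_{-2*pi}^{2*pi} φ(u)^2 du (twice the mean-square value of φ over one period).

(1/(2*pi)) ∫_{-2*pi}^{2*pi} φ(u)^2 du = (1/(2*pi)) · (144*pi) = 72.

72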